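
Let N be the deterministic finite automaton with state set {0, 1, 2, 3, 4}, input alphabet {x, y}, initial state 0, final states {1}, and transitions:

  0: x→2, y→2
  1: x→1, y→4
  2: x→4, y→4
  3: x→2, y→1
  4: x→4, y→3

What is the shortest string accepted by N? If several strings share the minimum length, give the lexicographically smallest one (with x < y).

A breadth-first search from 0 reaches an accepting state first via the path 0 → 2 → 4 → 3 → 1 on input xxyy.
No string of length < 4 is accepted (BFS exhausts all shorter strings without reaching an accepting state), and xxyy is the lexicographically least accepting string of length 4.

xxyy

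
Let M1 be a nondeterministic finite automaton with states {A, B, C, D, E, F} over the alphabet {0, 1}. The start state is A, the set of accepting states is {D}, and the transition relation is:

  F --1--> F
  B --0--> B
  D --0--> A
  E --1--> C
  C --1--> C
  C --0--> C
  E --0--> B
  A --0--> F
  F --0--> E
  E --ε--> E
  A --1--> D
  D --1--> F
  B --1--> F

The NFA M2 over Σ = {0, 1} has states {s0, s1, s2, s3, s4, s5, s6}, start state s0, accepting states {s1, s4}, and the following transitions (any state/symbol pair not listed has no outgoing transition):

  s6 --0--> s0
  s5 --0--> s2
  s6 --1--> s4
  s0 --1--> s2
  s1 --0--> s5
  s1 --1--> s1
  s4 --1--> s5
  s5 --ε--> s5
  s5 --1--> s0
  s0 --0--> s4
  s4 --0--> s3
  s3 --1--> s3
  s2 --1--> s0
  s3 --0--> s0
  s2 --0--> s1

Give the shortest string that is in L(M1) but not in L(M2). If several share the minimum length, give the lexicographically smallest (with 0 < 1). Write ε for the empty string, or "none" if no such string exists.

1

The string 1 is accepted by M1 but not by M2.
No shorter string lies in the difference, and 1 is the lexicographically first length-1 string in L(M1) \ L(M2).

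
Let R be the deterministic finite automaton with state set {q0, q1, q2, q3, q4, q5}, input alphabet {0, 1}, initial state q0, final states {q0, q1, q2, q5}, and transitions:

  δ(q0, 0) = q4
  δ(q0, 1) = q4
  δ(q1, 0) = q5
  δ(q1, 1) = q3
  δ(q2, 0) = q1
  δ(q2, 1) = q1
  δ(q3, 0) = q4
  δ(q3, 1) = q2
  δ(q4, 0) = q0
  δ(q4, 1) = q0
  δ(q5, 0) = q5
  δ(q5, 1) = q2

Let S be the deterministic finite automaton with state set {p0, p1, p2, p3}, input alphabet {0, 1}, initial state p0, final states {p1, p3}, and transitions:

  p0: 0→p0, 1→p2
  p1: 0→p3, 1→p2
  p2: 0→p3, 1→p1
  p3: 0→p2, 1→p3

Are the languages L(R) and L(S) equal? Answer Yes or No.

The empty string ε is accepted by R but rejected by S.
So L(R) ≠ L(S).

No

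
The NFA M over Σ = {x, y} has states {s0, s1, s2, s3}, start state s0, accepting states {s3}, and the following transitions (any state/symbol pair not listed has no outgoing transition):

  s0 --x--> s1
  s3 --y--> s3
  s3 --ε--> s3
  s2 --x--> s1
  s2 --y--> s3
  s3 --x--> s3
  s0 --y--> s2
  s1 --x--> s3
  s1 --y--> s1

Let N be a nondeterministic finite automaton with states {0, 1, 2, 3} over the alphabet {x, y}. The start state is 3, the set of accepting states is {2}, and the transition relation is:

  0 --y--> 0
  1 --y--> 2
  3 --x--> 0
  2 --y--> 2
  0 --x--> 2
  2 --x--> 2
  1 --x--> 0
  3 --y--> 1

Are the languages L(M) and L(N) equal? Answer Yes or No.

Yes

Exploring the product automaton M × N from the start pair (s0, 3), following both machines on each input symbol, reaches 4 state pairs: (s0, 3), (s1, 0), (s2, 1), (s3, 2).
M accepts in {s3} and N accepts in {2}. In every reachable pair the two components are either both accepting — (s3, 2) — or both non-accepting, so no string is accepted by exactly one of the machines: L(M) \ L(N) and L(N) \ L(M) are both empty.
Hence every string is accepted by M iff it is accepted by N, and the two languages coincide.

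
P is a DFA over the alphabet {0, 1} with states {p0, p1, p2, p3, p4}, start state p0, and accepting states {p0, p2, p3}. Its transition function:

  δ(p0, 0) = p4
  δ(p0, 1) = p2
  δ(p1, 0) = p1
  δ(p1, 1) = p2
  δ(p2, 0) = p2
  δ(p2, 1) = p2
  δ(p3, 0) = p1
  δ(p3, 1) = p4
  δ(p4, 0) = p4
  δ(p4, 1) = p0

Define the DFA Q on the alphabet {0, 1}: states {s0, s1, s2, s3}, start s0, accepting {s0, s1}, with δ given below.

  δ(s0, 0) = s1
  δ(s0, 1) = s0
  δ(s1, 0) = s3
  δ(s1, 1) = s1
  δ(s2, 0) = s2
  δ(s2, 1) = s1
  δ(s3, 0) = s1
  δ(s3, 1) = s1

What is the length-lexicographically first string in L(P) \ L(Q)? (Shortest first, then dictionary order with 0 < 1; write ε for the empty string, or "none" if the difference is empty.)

100

The string 100 is accepted by P but not by Q.
No shorter string lies in the difference, and 100 is the lexicographically first length-3 string in L(P) \ L(Q).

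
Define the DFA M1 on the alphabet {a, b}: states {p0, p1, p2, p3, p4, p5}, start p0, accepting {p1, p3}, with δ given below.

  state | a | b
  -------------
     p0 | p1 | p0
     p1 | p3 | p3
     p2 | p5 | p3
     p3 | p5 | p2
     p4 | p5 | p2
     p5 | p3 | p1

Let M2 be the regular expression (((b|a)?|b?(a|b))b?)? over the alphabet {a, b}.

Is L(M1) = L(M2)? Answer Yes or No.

The string aa is accepted by M1 but rejected by M2.
So L(M1) ≠ L(M2).

No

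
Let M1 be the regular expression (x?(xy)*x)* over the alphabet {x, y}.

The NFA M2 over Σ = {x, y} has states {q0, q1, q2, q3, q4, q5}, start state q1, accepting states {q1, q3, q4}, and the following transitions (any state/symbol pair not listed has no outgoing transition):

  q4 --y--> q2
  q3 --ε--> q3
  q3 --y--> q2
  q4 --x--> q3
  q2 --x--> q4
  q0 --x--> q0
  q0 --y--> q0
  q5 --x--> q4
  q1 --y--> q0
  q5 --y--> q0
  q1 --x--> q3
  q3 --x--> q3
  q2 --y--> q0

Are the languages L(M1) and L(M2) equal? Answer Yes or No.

Yes

Converting the expression M1 to a DFA (subset construction, then merging equivalent states) gives the minimal DFA with states {r0, r1, r2, r3}, start state r0, accepting states {r0, r1} and transitions r0: x→r1, y→r2; r1: x→r1, y→r3; r2: x→r2, y→r2; r3: x→r1, y→r2.
Exploring the product automaton M1 × M2 from the start pair (r0, q1), following both machines on each input symbol, reaches 5 state pairs: (r0, q1), (r1, q3), (r2, q0), (r3, q2), (r1, q4).
M1 accepts in {r0, r1} and M2 accepts in {q1, q3, q4}. In every reachable pair the two components are either both accepting — (r0, q1), (r1, q3), (r1, q4) — or both non-accepting, so no string is accepted by exactly one of the machines: L(M1) \ L(M2) and L(M2) \ L(M1) are both empty.
Hence every string is accepted by M1 iff it is accepted by M2, and the two languages coincide.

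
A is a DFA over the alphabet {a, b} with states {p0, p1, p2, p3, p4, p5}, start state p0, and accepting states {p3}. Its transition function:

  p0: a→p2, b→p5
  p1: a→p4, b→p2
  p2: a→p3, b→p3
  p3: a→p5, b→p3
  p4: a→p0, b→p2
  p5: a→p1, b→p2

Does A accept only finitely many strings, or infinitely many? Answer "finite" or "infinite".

infinite

State p3 is reachable from the start and can reach an accepting state, and it lies on the cycle p3 → p3.
Traversing that cycle any number of times yields accepted strings of unbounded length, so the language is infinite.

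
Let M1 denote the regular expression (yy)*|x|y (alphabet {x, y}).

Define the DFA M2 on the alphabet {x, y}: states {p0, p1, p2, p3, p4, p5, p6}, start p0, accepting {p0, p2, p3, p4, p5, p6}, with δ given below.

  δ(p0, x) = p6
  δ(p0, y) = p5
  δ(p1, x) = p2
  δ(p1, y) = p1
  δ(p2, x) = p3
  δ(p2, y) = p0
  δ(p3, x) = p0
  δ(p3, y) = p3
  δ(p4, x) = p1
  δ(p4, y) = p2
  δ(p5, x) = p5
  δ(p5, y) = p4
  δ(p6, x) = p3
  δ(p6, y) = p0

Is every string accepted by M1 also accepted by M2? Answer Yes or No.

Converting the expression M1 to a DFA (subset construction, then merging equivalent states) gives the minimal DFA with states {r0, r1, r2, r3, r4, r5}, start state r0, accepting states {r0, r1, r2, r4} and transitions r0: x→r1, y→r2; r1: x→r3, y→r3; r2: x→r3, y→r4; r3: x→r3, y→r3; r4: x→r3, y→r5; r5: x→r3, y→r4.
Exploring the product automaton M1 × M2 from the start pair (r0, p0), following both machines on each input symbol, reaches 14 state pairs: (r0, p0), (r1, p6), (r2, p5), (r3, p3), (r3, p0), (r3, p5), (r4, p4), (r3, p6), (r3, p4), (r3, p1), (r5, p2), (r3, p2), (r4, p0), (r5, p5).
M1 accepts in {r0, r1, r2, r4} and M2 accepts in {p0, p2, p3, p4, p5, p6}. The reachable pairs whose M1-component is accepting are (r0, p0), (r1, p6), (r2, p5), (r4, p4), (r4, p0); in each of them the M2-component is accepting too, so the product for L(M1) \ L(M2) (M1-component accepting, M2-component rejecting) has no reachable accepting pair and the difference is empty.
Hence every string in L(M1) is also in L(M2).

Yes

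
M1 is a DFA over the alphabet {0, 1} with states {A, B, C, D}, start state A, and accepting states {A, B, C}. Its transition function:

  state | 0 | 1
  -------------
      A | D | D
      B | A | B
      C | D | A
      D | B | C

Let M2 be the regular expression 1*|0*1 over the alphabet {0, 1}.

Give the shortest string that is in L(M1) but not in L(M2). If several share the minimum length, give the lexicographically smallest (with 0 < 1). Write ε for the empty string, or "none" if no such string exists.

00

The string 00 is accepted by M1 but not by M2.
No shorter string lies in the difference, and 00 is the lexicographically first length-2 string in L(M1) \ L(M2).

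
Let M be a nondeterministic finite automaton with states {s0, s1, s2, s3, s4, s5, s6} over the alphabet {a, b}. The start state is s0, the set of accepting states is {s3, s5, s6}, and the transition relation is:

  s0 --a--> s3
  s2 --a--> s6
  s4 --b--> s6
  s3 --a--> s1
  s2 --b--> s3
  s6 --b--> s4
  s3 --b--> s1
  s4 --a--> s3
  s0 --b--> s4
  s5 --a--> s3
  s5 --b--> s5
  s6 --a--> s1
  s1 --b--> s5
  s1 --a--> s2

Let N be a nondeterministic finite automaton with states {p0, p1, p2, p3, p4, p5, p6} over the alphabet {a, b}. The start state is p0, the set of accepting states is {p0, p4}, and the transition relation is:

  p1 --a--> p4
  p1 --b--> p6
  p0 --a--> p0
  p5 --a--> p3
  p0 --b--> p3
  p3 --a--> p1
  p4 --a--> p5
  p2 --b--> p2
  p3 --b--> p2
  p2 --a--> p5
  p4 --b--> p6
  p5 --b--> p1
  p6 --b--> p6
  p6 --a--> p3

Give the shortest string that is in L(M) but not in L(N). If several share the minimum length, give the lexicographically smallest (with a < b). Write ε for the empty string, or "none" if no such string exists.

The string ba is accepted by M but not by N.
No shorter string lies in the difference, and ba is the lexicographically first length-2 string in L(M) \ L(N).

ba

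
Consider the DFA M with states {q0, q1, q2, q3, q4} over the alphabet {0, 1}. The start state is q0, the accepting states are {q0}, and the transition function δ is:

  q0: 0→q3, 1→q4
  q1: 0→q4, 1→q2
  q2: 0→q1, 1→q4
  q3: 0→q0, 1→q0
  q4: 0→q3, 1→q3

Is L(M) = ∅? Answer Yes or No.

The empty string ε is accepted: the run q0 ends in the accepting state q0.
Since at least one string is accepted, L(M) is not empty.

No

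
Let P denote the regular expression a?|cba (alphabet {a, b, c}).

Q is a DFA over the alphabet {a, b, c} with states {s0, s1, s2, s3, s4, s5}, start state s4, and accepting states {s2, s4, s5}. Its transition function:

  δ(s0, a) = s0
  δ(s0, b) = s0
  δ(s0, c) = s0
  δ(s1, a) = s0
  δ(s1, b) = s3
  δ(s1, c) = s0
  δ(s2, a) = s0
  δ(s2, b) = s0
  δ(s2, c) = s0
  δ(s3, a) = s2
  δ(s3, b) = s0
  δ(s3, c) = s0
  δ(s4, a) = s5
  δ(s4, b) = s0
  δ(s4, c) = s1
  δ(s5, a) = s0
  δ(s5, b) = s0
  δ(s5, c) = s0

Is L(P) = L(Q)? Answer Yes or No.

Yes

Converting the expression P to a DFA (subset construction, then merging equivalent states) gives the minimal DFA with states {p0, p1, p2, p3, p4}, start state p0, accepting states {p0, p1} and transitions p0: a→p1, b→p2, c→p3; p1: a→p2, b→p2, c→p2; p2: a→p2, b→p2, c→p2; p3: a→p2, b→p4, c→p2; p4: a→p1, b→p2, c→p2.
Exploring the product automaton P × Q from the start pair (p0, s4), following both machines on each input symbol, reaches 6 state pairs: (p0, s4), (p1, s5), (p2, s0), (p3, s1), (p4, s3), (p1, s2).
P accepts in {p0, p1} and Q accepts in {s2, s4, s5}. In every reachable pair the two components are either both accepting — (p0, s4), (p1, s5), (p1, s2) — or both non-accepting, so no string is accepted by exactly one of the machines: L(P) \ L(Q) and L(Q) \ L(P) are both empty.
Hence every string is accepted by P iff it is accepted by Q, and the two languages coincide.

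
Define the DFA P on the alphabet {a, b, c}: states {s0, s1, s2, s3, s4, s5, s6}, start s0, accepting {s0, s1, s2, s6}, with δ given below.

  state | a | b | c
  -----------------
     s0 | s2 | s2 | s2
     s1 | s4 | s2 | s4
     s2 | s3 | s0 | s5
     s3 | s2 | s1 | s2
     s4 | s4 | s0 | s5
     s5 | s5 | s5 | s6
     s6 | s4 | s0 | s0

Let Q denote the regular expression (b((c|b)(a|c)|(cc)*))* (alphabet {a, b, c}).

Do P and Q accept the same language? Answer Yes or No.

The string a is accepted by P but rejected by Q.
So L(P) ≠ L(Q).

No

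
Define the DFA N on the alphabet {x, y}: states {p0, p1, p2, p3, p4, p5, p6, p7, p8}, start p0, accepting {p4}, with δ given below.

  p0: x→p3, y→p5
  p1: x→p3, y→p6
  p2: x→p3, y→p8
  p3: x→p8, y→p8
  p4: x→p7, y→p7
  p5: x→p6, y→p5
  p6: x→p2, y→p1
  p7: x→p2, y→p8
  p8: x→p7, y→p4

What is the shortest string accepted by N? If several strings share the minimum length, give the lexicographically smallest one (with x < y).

xxy

A breadth-first search from p0 reaches an accepting state first via the path p0 → p3 → p8 → p4 on input xxy.
No string of length < 3 is accepted (BFS exhausts all shorter strings without reaching an accepting state), and xxy is the lexicographically least accepting string of length 3.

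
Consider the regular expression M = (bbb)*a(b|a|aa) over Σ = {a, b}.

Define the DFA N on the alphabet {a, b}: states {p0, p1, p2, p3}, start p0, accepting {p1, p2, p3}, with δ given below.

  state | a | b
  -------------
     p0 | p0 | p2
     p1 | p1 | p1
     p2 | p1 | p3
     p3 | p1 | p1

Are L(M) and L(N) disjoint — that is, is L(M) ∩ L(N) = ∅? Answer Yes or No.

No

The string ab is accepted by both M and N.
Hence L(M) ∩ L(N) ≠ ∅.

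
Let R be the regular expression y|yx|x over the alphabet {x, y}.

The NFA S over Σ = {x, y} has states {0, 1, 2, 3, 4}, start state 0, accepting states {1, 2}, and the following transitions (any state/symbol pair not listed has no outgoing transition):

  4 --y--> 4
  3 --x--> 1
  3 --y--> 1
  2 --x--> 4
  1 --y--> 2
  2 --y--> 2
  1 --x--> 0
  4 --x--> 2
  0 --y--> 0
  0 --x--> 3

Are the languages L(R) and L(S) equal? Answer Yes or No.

The string x is accepted by R but rejected by S.
So L(R) ≠ L(S).

No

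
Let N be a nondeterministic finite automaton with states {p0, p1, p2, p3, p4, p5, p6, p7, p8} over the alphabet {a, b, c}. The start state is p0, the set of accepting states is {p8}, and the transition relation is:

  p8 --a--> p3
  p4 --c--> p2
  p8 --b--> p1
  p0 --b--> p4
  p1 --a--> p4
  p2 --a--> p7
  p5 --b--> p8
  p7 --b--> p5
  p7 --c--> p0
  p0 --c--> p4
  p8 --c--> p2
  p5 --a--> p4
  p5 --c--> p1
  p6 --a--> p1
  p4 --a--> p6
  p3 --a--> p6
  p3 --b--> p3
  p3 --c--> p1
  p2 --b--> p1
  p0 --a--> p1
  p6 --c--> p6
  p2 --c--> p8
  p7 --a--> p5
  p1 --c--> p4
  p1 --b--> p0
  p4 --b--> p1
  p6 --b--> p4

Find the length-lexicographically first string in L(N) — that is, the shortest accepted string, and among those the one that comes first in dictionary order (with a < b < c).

A breadth-first search from p0 reaches an accepting state first via the path p0 → p4 → p2 → p8 on input bcc.
No string of length < 3 is accepted (BFS exhausts all shorter strings without reaching an accepting state), and bcc is the lexicographically least accepting string of length 3.

bcc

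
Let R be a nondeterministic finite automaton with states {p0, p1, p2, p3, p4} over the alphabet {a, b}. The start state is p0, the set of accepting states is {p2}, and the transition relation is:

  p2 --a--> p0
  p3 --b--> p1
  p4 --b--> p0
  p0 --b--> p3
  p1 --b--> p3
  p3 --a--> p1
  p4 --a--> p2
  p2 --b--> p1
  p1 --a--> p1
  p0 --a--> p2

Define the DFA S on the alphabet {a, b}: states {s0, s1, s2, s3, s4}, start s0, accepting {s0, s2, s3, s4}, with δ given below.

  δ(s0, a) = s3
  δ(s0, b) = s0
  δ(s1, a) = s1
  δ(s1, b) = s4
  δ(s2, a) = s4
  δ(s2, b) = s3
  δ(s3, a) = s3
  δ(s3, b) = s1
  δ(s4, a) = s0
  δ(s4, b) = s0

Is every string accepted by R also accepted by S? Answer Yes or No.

Exploring the product automaton R × S from the start pair (p0, s0), following both machines on each input symbol, reaches 10 state pairs: (p0, s0), (p2, s3), (p3, s0), (p0, s3), (p1, s1), (p1, s3), (p1, s0), (p3, s1), (p3, s4), (p1, s4).
R accepts in {p2} and S accepts in {s0, s2, s3, s4}. The reachable pairs whose R-component is accepting are (p2, s3); in each of them the S-component is accepting too, so the product for L(R) \ L(S) (R-component accepting, S-component rejecting) has no reachable accepting pair and the difference is empty.
Hence every string in L(R) is also in L(S).

Yes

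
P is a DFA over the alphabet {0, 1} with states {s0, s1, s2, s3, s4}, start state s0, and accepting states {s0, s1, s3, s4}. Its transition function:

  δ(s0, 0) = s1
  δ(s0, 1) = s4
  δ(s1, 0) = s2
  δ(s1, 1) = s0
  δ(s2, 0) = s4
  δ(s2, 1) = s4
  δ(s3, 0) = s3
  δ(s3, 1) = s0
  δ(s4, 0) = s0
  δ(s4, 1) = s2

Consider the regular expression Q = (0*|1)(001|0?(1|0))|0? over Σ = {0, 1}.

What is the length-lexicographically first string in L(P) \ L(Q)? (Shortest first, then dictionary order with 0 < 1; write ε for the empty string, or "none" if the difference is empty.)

010

The string 010 is accepted by P but not by Q.
No shorter string lies in the difference, and 010 is the lexicographically first length-3 string in L(P) \ L(Q).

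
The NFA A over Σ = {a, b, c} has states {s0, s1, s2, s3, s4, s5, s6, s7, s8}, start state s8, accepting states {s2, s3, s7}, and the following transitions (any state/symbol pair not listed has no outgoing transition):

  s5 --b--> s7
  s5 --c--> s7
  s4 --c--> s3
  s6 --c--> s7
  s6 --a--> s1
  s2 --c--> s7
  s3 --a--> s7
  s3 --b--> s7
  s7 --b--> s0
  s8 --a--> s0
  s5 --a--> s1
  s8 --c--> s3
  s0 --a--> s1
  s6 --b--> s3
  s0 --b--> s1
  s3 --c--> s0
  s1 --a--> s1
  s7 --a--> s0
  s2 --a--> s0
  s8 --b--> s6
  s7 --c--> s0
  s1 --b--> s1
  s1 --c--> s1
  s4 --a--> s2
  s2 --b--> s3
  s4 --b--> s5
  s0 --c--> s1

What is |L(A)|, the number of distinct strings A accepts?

The useful subgraph on states {s3, s6, s7, s8} is acyclic, so L(A) is finite; the longest accepting path visits 4 useful states, giving maximum string length 3.
Counting accepting paths from s8 by length: 1 of length 1, 4 of length 2, 2 of length 3. Total 7.

7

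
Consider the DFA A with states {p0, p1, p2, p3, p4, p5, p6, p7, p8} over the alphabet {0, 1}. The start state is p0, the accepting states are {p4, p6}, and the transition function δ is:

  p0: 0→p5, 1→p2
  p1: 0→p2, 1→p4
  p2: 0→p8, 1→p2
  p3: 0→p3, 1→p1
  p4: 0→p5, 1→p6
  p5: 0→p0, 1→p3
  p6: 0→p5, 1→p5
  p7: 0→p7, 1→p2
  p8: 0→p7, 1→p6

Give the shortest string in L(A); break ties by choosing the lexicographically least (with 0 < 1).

A breadth-first search from p0 reaches an accepting state first via the path p0 → p2 → p8 → p6 on input 101.
No string of length < 3 is accepted (BFS exhausts all shorter strings without reaching an accepting state), and 101 is the lexicographically least accepting string of length 3.

101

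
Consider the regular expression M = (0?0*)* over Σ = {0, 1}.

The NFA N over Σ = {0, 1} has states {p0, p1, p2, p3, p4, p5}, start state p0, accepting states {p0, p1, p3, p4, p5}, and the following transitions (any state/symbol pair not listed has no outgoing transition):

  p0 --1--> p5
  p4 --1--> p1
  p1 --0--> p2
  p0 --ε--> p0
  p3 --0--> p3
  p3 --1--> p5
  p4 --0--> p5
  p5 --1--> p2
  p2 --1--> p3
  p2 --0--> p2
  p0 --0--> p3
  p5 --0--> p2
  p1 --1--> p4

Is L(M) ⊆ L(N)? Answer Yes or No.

Converting the expression M to a DFA (subset construction, then merging equivalent states) gives the minimal DFA with states {m0, m1}, start state m0, accepting states {m0} and transitions m0: 0→m0, 1→m1; m1: 0→m1, 1→m1.
Exploring the product automaton M × N from the start pair (m0, p0), following both machines on each input symbol, reaches 5 state pairs: (m0, p0), (m0, p3), (m1, p5), (m1, p2), (m1, p3).
M accepts in {m0} and N accepts in {p0, p1, p3, p4, p5}. The reachable pairs whose M-component is accepting are (m0, p0), (m0, p3); in each of them the N-component is accepting too, so the product for L(M) \ L(N) (M-component accepting, N-component rejecting) has no reachable accepting pair and the difference is empty.
Hence every string in L(M) is also in L(N).

Yes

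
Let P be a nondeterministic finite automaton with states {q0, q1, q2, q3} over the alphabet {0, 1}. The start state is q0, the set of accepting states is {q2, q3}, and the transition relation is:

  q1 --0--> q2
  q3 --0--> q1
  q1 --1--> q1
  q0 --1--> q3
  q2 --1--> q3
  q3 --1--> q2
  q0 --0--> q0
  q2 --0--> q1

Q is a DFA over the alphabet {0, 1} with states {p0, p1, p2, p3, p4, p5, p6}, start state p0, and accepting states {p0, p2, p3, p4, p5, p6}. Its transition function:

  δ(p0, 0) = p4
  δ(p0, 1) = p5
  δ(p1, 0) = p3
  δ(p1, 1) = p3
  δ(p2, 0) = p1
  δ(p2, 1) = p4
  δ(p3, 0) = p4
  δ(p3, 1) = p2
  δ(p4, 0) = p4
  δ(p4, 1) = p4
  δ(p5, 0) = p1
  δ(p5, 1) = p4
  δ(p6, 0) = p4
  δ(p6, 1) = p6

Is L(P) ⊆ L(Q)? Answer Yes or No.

The string 10110 is in L(P) but not in L(Q).
So L(P) ⊄ L(Q).

No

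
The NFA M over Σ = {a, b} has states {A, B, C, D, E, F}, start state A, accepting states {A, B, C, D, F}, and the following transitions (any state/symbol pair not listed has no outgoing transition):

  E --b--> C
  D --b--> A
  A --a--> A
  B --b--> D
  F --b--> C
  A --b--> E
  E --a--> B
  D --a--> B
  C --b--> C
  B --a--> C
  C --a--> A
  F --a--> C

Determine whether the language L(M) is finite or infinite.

infinite

State A is reachable from the start and can reach an accepting state, and it lies on the cycle A → A.
Traversing that cycle any number of times yields accepted strings of unbounded length, so the language is infinite.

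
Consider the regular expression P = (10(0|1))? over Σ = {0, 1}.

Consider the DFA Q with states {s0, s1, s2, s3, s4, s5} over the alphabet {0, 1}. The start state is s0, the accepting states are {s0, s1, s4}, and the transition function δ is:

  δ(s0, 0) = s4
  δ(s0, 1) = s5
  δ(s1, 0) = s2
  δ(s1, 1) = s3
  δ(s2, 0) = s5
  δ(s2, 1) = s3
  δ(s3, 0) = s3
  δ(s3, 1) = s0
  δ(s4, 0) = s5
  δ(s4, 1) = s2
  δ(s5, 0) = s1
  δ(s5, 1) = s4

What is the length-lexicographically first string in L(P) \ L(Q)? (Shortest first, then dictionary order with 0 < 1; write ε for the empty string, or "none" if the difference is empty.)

The string 100 is accepted by P but not by Q.
No shorter string lies in the difference, and 100 is the lexicographically first length-3 string in L(P) \ L(Q).

100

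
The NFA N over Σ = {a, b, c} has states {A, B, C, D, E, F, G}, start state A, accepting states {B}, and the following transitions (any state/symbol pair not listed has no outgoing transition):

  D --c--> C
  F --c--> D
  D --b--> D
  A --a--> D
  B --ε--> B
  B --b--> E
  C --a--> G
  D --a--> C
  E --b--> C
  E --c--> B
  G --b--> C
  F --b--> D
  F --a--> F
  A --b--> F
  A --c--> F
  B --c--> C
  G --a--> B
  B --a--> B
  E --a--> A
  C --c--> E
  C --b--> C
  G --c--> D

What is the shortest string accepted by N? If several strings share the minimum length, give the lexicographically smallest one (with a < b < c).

aaaa

A breadth-first search from A reaches an accepting state first via the path A → D → C → G → B on input aaaa.
No string of length < 4 is accepted (BFS exhausts all shorter strings without reaching an accepting state), and aaaa is the lexicographically least accepting string of length 4.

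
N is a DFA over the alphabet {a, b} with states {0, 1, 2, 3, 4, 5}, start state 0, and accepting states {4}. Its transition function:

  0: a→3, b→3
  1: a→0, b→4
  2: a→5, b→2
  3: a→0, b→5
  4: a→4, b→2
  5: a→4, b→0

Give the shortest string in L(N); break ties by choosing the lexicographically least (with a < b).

aba

A breadth-first search from 0 reaches an accepting state first via the path 0 → 3 → 5 → 4 on input aba.
No string of length < 3 is accepted (BFS exhausts all shorter strings without reaching an accepting state), and aba is the lexicographically least accepting string of length 3.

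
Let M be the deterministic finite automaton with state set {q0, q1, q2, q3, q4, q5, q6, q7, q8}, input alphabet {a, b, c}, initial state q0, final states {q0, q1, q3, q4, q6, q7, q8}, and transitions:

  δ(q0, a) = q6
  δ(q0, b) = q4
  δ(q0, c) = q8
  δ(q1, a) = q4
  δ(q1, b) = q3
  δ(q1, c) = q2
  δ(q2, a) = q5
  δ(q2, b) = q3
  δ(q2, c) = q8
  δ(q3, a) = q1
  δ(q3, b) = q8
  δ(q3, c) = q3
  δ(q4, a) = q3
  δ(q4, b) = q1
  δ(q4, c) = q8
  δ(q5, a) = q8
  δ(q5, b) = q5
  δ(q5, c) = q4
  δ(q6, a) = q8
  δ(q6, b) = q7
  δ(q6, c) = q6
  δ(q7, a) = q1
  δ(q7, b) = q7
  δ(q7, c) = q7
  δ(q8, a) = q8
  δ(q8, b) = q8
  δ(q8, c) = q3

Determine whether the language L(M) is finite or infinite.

State q8 is reachable from the start and can reach an accepting state, and it lies on the cycle q8 → q8.
Traversing that cycle any number of times yields accepted strings of unbounded length, so the language is infinite.

infinite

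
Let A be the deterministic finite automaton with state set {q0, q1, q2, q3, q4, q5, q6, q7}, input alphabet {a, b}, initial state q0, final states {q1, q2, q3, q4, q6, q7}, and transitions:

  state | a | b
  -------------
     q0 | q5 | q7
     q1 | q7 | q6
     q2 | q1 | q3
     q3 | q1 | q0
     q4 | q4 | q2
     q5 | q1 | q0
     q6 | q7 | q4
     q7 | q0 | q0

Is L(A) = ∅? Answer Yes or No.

No

The string b is accepted: the run q0 → q7 ends in the accepting state q7.
Since at least one string is accepted, L(A) is not empty.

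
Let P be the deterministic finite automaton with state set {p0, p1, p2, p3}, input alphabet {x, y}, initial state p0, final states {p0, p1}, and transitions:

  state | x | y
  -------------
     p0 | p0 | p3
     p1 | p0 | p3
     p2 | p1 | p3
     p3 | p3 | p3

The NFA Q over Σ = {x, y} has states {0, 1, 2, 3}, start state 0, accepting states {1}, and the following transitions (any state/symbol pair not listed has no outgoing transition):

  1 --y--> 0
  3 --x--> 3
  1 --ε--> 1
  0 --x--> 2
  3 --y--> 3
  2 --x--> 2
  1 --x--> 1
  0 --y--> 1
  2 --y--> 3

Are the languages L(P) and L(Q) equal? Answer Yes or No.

No

The empty string ε is accepted by P but rejected by Q.
So L(P) ≠ L(Q).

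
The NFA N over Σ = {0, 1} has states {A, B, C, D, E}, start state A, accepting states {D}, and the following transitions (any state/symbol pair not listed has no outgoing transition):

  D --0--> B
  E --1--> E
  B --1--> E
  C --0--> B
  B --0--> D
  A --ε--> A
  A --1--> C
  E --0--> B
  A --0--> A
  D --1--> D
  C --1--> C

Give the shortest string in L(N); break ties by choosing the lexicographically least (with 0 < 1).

A breadth-first search from A reaches an accepting state first via the path A → C → B → D on input 100.
No string of length < 3 is accepted (BFS exhausts all shorter strings without reaching an accepting state), and 100 is the lexicographically least accepting string of length 3.

100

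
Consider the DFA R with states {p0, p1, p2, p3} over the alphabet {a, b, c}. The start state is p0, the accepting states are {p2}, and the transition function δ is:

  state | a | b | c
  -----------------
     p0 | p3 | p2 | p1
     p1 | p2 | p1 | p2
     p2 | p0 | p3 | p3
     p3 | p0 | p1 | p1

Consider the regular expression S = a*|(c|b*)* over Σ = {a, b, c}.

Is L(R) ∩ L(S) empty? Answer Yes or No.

No

The string b is accepted by both R and S.
Hence L(R) ∩ L(S) ≠ ∅.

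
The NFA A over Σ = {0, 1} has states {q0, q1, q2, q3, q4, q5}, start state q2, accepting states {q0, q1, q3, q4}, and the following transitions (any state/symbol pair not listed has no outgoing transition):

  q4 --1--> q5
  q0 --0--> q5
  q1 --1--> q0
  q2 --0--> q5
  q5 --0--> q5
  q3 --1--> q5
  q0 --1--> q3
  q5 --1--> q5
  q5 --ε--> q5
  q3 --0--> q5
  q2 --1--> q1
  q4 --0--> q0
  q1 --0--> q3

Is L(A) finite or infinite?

The useful states (reachable from q2 and able to reach an accepting state) are {q0, q1, q2, q3}.
Restricted to these states the transition graph has no cycle, so every accepting path has bounded length and L is finite.

finite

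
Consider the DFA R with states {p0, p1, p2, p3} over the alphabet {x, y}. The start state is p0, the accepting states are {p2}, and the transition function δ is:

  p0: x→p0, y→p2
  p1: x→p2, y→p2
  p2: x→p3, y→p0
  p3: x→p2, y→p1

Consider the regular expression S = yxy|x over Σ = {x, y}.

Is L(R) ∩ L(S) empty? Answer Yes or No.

Converting the expression S to a DFA (subset construction, then merging equivalent states) gives the minimal DFA with states {s0, s1, s2, s3, s4}, start state s0, accepting states {s1} and transitions s0: x→s1, y→s2; s1: x→s3, y→s3; s2: x→s4, y→s3; s3: x→s3, y→s3; s4: x→s3, y→s1.
Exploring the product automaton R × S from the start pair (p0, s0), following both machines on each input symbol, reaches 9 state pairs: (p0, s0), (p0, s1), (p2, s2), (p0, s3), (p2, s3), (p3, s4), (p3, s3), (p1, s1), (p1, s3).
R accepts in {p2} and S accepts in {s1}; no reachable pair has both components accepting, so no string drives both machines to acceptance simultaneously and L(R) ∩ L(S) = ∅.
So no string is accepted by both, and the intersection is empty.

Yes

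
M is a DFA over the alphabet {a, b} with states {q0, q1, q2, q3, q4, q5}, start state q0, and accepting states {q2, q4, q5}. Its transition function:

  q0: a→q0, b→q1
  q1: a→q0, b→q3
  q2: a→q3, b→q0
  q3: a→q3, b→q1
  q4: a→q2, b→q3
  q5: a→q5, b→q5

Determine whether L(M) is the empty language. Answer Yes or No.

The states reachable from the start state are {q0, q1, q3}.
None of the accepting states {q2, q4, q5} is reachable, so no string is accepted and L(M) = ∅.

Yes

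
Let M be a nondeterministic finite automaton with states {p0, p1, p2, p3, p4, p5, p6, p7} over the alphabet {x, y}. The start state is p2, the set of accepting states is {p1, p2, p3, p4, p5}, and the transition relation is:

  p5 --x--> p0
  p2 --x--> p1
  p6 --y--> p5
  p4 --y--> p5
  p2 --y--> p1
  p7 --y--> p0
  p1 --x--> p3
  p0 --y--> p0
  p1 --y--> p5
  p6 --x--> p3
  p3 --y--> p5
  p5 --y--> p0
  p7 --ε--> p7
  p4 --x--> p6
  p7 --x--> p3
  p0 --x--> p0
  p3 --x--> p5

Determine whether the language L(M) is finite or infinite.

finite

The useful states (reachable from p2 and able to reach an accepting state) are {p1, p2, p3, p5}.
Restricted to these states the transition graph has no cycle, so every accepting path has bounded length and L is finite.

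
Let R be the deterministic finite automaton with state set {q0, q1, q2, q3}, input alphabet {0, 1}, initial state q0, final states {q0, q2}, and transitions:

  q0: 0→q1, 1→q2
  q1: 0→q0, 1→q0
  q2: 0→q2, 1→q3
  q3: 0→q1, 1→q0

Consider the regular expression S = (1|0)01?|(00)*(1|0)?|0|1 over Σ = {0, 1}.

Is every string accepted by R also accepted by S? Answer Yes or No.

The string 01 is in L(R) but not in L(S).
So L(R) ⊄ L(S).

No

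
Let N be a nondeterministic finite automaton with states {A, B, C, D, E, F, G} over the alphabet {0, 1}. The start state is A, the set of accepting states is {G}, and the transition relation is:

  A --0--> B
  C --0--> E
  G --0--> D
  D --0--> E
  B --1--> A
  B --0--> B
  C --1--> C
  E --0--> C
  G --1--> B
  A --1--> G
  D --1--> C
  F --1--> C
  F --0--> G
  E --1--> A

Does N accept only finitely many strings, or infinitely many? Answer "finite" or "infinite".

State A is reachable from the start and can reach an accepting state, and it lies on the cycle A → B → A.
Traversing that cycle any number of times yields accepted strings of unbounded length, so the language is infinite.

infinite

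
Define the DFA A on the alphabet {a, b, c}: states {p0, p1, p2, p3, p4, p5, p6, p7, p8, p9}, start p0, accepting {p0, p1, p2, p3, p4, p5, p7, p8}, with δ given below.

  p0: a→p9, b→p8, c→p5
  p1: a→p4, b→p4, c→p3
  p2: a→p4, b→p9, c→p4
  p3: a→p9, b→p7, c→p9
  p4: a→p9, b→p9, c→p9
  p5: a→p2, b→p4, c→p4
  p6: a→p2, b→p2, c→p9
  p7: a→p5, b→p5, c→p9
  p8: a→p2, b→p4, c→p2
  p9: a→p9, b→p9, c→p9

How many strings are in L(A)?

15

The useful subgraph on states {p0, p2, p4, p5, p8} is acyclic, so L(A) is finite; the longest accepting path visits 4 useful states, giving maximum string length 3.
Counting accepting paths from p0 by length: 1 of length 0, 2 of length 1, 6 of length 2, 6 of length 3. Total 15.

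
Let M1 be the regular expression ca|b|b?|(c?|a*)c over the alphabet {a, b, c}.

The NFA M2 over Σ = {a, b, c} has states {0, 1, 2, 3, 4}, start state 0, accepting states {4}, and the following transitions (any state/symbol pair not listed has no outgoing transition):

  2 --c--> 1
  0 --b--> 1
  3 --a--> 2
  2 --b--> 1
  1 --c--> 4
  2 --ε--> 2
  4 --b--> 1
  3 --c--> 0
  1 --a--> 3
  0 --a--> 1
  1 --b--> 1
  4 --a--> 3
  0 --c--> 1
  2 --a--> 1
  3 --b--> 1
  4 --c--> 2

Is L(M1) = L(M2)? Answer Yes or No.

The empty string ε is accepted by M1 but rejected by M2.
So L(M1) ≠ L(M2).

No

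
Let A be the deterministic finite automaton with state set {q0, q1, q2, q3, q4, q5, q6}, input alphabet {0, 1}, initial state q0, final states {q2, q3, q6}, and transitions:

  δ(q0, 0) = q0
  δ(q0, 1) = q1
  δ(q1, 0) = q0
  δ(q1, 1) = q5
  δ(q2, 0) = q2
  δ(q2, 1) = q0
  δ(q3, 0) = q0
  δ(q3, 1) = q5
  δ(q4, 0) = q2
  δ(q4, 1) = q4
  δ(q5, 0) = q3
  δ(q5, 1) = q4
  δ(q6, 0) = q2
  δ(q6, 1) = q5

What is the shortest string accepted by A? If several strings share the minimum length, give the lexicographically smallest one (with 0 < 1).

A breadth-first search from q0 reaches an accepting state first via the path q0 → q1 → q5 → q3 on input 110.
No string of length < 3 is accepted (BFS exhausts all shorter strings without reaching an accepting state), and 110 is the lexicographically least accepting string of length 3.

110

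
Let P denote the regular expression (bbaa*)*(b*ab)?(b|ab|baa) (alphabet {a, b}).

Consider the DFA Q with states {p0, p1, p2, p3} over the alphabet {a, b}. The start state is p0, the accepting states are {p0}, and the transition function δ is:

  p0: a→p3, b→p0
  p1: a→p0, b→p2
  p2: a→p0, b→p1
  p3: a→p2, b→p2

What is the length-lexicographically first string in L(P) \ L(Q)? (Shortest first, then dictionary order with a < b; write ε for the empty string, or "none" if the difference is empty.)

The string ab is accepted by P but not by Q.
No shorter string lies in the difference, and ab is the lexicographically first length-2 string in L(P) \ L(Q).

ab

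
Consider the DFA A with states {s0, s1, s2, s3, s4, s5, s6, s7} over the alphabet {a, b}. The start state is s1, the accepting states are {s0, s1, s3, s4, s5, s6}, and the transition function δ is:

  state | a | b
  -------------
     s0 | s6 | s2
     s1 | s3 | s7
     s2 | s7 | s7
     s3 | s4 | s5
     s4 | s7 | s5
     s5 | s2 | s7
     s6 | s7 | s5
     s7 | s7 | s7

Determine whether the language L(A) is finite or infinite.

finite

The useful states (reachable from s1 and able to reach an accepting state) are {s1, s3, s4, s5}.
Restricted to these states the transition graph has no cycle, so every accepting path has bounded length and L is finite.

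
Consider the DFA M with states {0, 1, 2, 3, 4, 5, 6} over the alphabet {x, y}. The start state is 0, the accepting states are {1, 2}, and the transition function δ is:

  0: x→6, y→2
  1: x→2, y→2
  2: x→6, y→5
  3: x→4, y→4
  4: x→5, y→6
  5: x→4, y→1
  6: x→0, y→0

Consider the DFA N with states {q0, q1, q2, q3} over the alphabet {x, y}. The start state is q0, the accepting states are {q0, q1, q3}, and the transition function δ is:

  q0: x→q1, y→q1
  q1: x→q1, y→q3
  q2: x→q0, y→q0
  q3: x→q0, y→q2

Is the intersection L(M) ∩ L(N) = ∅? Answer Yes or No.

The string y is accepted by both M and N.
Hence L(M) ∩ L(N) ≠ ∅.

No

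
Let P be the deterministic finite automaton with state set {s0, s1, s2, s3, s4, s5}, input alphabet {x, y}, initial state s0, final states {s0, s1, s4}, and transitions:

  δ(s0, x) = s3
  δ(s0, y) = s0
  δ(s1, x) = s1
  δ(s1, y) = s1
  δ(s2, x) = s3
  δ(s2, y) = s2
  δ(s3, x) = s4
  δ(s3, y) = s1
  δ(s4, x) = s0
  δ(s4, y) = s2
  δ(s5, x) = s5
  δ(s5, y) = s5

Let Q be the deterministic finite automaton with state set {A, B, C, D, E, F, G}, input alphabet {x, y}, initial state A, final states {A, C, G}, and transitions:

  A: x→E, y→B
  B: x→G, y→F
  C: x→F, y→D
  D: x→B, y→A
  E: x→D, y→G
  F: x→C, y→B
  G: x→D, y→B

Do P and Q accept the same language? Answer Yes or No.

No

The string y is accepted by P but rejected by Q.
So L(P) ≠ L(Q).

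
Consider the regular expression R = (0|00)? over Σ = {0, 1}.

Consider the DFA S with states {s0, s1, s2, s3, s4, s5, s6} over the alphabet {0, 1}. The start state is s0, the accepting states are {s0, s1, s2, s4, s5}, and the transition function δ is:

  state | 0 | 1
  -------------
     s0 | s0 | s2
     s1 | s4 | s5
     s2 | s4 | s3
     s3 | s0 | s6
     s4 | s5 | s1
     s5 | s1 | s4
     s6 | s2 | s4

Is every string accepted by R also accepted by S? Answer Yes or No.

Converting the expression R to a DFA (subset construction, then merging equivalent states) gives the minimal DFA with states {r0, r1, r2, r3}, start state r0, accepting states {r0, r1, r3} and transitions r0: 0→r1, 1→r2; r1: 0→r3, 1→r2; r2: 0→r2, 1→r2; r3: 0→r2, 1→r2.
Exploring the product automaton R × S from the start pair (r0, s0), following both machines on each input symbol, reaches 10 state pairs: (r0, s0), (r1, s0), (r2, s2), (r3, s0), (r2, s4), (r2, s3), (r2, s0), (r2, s5), (r2, s1), (r2, s6).
R accepts in {r0, r1, r3} and S accepts in {s0, s1, s2, s4, s5}. The reachable pairs whose R-component is accepting are (r0, s0), (r1, s0), (r3, s0); in each of them the S-component is accepting too, so the product for L(R) \ L(S) (R-component accepting, S-component rejecting) has no reachable accepting pair and the difference is empty.
Hence every string in L(R) is also in L(S).

Yes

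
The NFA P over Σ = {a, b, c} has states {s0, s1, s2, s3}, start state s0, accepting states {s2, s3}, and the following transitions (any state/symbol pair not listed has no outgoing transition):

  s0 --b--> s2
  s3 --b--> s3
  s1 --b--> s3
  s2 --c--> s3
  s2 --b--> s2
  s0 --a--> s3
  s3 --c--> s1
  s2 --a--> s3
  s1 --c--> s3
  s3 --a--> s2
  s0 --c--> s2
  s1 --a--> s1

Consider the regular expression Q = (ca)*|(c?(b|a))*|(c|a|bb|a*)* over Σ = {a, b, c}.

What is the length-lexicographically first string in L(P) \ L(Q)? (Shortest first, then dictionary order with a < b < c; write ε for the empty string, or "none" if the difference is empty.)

bc

The string bc is accepted by P but not by Q.
No shorter string lies in the difference, and bc is the lexicographically first length-2 string in L(P) \ L(Q).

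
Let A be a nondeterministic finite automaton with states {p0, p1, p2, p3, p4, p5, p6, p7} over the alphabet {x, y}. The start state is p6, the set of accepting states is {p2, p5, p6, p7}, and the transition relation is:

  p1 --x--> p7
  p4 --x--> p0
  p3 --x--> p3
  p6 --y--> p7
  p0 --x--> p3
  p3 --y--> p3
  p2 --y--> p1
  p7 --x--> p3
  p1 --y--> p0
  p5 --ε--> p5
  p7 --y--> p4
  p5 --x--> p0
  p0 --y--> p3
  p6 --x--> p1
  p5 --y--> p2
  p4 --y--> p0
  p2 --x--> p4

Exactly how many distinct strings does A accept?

3

The useful subgraph on states {p1, p6, p7} is acyclic, so L(A) is finite; the longest accepting path visits 3 useful states, giving maximum string length 2.
Counting accepting paths from p6 by length: 1 of length 0, 1 of length 1, 1 of length 2. Total 3.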